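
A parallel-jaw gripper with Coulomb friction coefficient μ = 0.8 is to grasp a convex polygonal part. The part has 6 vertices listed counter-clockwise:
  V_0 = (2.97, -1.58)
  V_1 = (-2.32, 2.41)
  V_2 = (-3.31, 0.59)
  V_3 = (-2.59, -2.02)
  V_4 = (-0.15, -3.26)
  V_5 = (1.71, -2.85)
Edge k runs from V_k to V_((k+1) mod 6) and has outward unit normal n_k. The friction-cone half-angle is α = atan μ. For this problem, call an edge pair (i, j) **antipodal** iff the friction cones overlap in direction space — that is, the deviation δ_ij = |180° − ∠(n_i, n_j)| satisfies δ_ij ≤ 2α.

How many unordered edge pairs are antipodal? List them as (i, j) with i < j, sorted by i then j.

α = atan 0.8 = 38.66°;  2α = 77.32°
n_0 = (+0.6022, +0.7984)
n_1 = (-0.8784, +0.4778)
n_2 = (-0.9640, -0.2659)
n_3 = (-0.4530, -0.8915)
n_4 = (+0.2153, -0.9766)
n_5 = (+0.7099, -0.7043)
  (0,1): δ = 81.52°  ·
  (0,2): δ = 37.55°  ✓
  (0,3): δ = 10.09°  ✓
  (0,4): δ = 49.46°  ✓
  (0,5): δ = 82.25°  ·
  (1,2): δ = 136.03°  ·
  (1,3): δ = 88.40°  ·
  (1,4): δ = 49.02°  ✓
  (1,5): δ = 16.23°  ✓
  (2,3): δ = 132.36°  ·
  (2,4): δ = 92.99°  ·
  (2,5): δ = 60.20°  ✓
  (3,4): δ = 140.63°  ·
  (3,5): δ = 107.83°  ·
  (4,5): δ = 147.20°  ·
antipodal pairs: 6

count = 6; pairs: (0,2), (0,3), (0,4), (1,4), (1,5), (2,5)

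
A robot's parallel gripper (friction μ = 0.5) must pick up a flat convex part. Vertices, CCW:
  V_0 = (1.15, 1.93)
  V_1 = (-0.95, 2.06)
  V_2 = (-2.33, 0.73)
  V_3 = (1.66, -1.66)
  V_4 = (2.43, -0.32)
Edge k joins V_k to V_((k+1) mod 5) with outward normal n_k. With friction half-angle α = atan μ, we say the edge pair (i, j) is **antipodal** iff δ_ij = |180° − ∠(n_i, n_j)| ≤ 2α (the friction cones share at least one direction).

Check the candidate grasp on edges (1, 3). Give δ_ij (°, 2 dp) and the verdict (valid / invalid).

δ = 16.17°, valid

α = atan 0.5 = 26.57°;  2α = 53.13°
edge 1: e_1 = (-1.38, -1.33);  n_1 = (-0.6939, +0.7200)
edge 3: e_3 = (+0.77, +1.34);  n_3 = (+0.8670, -0.4982)
∠(n_1, n_3) = 163.83°
δ = |180° − 163.83°| = 16.17°
16.17° ≤ 2α = 53.13°  →  valid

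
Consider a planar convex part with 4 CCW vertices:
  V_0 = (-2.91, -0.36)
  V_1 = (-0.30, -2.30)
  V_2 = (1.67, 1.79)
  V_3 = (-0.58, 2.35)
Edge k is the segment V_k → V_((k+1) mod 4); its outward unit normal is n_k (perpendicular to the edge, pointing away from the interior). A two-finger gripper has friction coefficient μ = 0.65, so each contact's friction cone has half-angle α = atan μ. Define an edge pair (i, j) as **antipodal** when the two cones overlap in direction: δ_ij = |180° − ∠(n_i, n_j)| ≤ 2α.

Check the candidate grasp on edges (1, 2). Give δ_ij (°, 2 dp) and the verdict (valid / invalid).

α = atan 0.65 = 33.02°;  2α = 66.05°
edge 1: e_1 = (+1.97, +4.09);  n_1 = (+0.9009, -0.4339)
edge 2: e_2 = (-2.25, +0.56);  n_2 = (+0.2415, +0.9704)
∠(n_1, n_2) = 101.74°
δ = |180° − 101.74°| = 78.26°
78.26° > 2α = 66.05°  →  invalid

δ = 78.26°, invalid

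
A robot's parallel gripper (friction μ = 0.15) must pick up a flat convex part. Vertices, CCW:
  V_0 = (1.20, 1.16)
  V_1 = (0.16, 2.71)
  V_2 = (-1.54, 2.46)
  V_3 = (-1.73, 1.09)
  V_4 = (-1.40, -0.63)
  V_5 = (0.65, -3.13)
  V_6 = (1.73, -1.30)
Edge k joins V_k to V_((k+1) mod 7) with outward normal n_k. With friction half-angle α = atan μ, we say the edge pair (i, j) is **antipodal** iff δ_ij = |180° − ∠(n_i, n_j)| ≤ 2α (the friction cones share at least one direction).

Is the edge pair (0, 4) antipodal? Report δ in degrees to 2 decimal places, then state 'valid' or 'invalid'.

δ = 5.49°, valid

α = atan 0.15 = 8.53°;  2α = 17.06°
edge 0: e_0 = (-1.04, +1.55);  n_0 = (+0.8304, +0.5572)
edge 4: e_4 = (+2.05, -2.50);  n_4 = (-0.7733, -0.6341)
∠(n_0, n_4) = 174.51°
δ = |180° − 174.51°| = 5.49°
5.49° ≤ 2α = 17.06°  →  valid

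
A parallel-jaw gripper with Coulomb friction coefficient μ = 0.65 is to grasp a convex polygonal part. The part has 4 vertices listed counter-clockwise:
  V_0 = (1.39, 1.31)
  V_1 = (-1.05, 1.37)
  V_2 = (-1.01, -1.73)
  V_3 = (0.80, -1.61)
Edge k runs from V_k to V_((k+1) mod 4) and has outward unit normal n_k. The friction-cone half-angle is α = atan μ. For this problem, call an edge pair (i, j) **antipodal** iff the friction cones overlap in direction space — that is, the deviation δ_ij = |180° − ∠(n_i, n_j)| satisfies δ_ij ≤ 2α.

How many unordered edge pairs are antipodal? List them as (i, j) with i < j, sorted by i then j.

count = 2; pairs: (0,2), (1,3)

α = atan 0.65 = 33.02°;  2α = 66.05°
n_0 = (+0.0246, +0.9997)
n_1 = (-0.9999, -0.0129)
n_2 = (+0.0662, -0.9978)
n_3 = (+0.9802, -0.1981)
  (0,1): δ = 87.85°  ·
  (0,2): δ = 5.20°  ✓
  (0,3): δ = 79.99°  ·
  (1,2): δ = 86.95°  ·
  (1,3): δ = 12.16°  ✓
  (2,3): δ = 105.22°  ·
antipodal pairs: 2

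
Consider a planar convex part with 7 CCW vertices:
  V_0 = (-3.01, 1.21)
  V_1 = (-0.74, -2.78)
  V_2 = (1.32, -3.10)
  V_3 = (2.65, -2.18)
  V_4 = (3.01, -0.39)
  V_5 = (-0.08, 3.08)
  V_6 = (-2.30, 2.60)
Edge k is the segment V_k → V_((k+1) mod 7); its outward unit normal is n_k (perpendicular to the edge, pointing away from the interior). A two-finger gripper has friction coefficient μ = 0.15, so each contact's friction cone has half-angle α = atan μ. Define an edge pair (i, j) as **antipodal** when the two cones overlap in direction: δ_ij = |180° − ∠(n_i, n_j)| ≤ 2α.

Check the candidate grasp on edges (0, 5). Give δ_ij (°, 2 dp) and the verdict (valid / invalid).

δ = 72.56°, invalid

α = atan 0.15 = 8.53°;  2α = 17.06°
edge 0: e_0 = (+2.27, -3.99);  n_0 = (-0.8692, -0.4945)
edge 5: e_5 = (-2.22, -0.48);  n_5 = (-0.2113, +0.9774)
∠(n_0, n_5) = 107.44°
δ = |180° − 107.44°| = 72.56°
72.56° > 2α = 17.06°  →  invalid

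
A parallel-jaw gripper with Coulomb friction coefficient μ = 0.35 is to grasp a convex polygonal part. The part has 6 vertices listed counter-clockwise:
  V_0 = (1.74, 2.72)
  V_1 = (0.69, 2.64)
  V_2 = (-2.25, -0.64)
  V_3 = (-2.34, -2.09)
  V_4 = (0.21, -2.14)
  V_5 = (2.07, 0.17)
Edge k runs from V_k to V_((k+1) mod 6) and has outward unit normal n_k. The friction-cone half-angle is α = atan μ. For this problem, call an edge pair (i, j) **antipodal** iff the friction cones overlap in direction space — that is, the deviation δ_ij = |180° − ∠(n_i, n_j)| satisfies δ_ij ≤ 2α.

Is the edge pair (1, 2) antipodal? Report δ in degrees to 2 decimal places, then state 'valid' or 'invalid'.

α = atan 0.35 = 19.29°;  2α = 38.58°
edge 1: e_1 = (-2.94, -3.28);  n_1 = (-0.7446, +0.6675)
edge 2: e_2 = (-0.09, -1.45);  n_2 = (-0.9981, +0.0619)
∠(n_1, n_2) = 38.32°
δ = |180° − 38.32°| = 141.68°
141.68° > 2α = 38.58°  →  invalid

δ = 141.68°, invalid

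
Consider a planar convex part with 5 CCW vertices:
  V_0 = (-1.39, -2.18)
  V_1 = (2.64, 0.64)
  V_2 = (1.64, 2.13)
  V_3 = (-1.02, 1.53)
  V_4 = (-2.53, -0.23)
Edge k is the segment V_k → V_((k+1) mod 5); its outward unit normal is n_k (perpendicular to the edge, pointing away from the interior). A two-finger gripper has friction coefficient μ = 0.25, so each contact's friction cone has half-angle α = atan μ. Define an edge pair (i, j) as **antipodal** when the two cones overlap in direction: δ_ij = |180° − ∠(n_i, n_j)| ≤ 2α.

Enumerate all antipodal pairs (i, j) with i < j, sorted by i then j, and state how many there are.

count = 3; pairs: (0,2), (0,3), (1,4)

α = atan 0.25 = 14.04°;  2α = 28.07°
n_0 = (+0.5733, -0.8193)
n_1 = (+0.8303, +0.5573)
n_2 = (-0.2200, +0.9755)
n_3 = (-0.7590, +0.6511)
n_4 = (-0.8633, -0.5047)
  (0,1): δ = 91.12°  ·
  (0,2): δ = 22.27°  ✓
  (0,3): δ = 14.39°  ✓
  (0,4): δ = 85.33°  ·
  (1,2): δ = 111.16°  ·
  (1,3): δ = 74.50°  ·
  (1,4): δ = 3.56°  ✓
  (2,3): δ = 143.34°  ·
  (2,4): δ = 72.40°  ·
  (3,4): δ = 109.06°  ·
antipodal pairs: 3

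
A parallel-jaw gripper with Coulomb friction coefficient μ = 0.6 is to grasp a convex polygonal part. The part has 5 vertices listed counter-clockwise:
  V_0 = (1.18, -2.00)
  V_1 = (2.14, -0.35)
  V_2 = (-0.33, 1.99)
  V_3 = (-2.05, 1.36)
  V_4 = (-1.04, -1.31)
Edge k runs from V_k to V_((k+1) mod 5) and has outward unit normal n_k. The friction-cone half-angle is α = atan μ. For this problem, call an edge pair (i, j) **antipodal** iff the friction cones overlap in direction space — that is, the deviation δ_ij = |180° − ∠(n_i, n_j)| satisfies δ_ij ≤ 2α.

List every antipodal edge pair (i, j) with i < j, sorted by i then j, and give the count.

α = atan 0.6 = 30.96°;  2α = 61.93°
n_0 = (+0.8643, -0.5029)
n_1 = (+0.6877, +0.7260)
n_2 = (-0.3439, +0.9390)
n_3 = (-0.9353, -0.3538)
n_4 = (-0.2968, -0.9549)
  (0,1): δ = 103.26°  ·
  (0,2): δ = 39.69°  ✓
  (0,3): δ = 50.91°  ✓
  (0,4): δ = 102.93°  ·
  (1,2): δ = 116.43°  ·
  (1,3): δ = 25.83°  ✓
  (1,4): δ = 26.19°  ✓
  (2,3): δ = 89.40°  ·
  (2,4): δ = 37.38°  ✓
  (3,4): δ = 127.99°  ·
antipodal pairs: 5

count = 5; pairs: (0,2), (0,3), (1,3), (1,4), (2,4)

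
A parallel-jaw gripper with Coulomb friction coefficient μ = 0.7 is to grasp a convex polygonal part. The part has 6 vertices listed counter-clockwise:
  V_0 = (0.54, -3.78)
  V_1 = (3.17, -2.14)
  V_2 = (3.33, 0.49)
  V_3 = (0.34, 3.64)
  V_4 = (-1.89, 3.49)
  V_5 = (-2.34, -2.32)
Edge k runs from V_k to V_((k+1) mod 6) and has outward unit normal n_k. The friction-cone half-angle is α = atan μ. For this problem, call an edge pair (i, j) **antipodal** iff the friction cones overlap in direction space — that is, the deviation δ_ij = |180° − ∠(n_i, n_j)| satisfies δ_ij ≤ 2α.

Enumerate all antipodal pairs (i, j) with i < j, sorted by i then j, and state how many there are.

count = 7; pairs: (0,3), (0,4), (1,4), (1,5), (2,4), (2,5), (3,5)

α = atan 0.7 = 34.99°;  2α = 69.98°
n_0 = (+0.5291, -0.8485)
n_1 = (+0.9982, -0.0607)
n_2 = (+0.7253, +0.6884)
n_3 = (-0.0671, +0.9977)
n_4 = (-0.9970, +0.0772)
n_5 = (-0.4522, -0.8919)
  (0,1): δ = 125.43°  ·
  (0,2): δ = 78.44°  ·
  (0,3): δ = 28.10°  ✓
  (0,4): δ = 53.62°  ✓
  (0,5): δ = 121.17°  ·
  (1,2): δ = 133.01°  ·
  (1,3): δ = 82.67°  ·
  (1,4): δ = 0.95°  ✓
  (1,5): δ = 66.60°  ✓
  (2,3): δ = 129.66°  ·
  (2,4): δ = 47.94°  ✓
  (2,5): δ = 19.61°  ✓
  (3,4): δ = 98.28°  ·
  (3,5): δ = 30.73°  ✓
  (4,5): δ = 112.45°  ·
antipodal pairs: 7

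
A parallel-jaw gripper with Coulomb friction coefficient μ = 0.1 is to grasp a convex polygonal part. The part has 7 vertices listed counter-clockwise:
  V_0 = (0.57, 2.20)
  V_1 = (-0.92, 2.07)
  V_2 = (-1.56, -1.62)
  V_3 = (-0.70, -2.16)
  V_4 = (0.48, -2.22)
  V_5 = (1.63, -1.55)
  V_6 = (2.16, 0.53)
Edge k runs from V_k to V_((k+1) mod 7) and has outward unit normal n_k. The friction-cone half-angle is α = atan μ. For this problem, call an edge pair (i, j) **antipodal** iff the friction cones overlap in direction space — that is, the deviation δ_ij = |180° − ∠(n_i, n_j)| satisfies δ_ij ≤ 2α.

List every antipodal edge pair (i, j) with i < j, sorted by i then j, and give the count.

count = 2; pairs: (0,3), (1,5)

α = atan 0.1 = 5.71°;  2α = 11.42°
n_0 = (-0.0869, +0.9962)
n_1 = (-0.9853, +0.1709)
n_2 = (-0.5318, -0.8469)
n_3 = (-0.0508, -0.9987)
n_4 = (+0.5034, -0.8641)
n_5 = (+0.9690, -0.2469)
n_6 = (+0.7242, +0.6895)
  (0,1): δ = 104.83°  ·
  (0,2): δ = 37.11°  ·
  (0,3): δ = 7.90°  ✓
  (0,4): δ = 25.24°  ·
  (0,5): δ = 70.72°  ·
  (0,6): δ = 128.61°  ·
  (1,2): δ = 112.29°  ·
  (1,3): δ = 83.07°  ·
  (1,4): δ = 49.93°  ·
  (1,5): δ = 4.46°  ✓
  (1,6): δ = 53.43°  ·
  (2,3): δ = 150.79°  ·
  (2,4): δ = 117.65°  ·
  (2,5): δ = 72.17°  ·
  (2,6): δ = 14.28°  ·
  (3,4): δ = 146.86°  ·
  (3,5): δ = 101.38°  ·
  (3,6): δ = 43.49°  ·
  (4,5): δ = 134.52°  ·
  (4,6): δ = 76.63°  ·
  (5,6): δ = 122.11°  ·
antipodal pairs: 2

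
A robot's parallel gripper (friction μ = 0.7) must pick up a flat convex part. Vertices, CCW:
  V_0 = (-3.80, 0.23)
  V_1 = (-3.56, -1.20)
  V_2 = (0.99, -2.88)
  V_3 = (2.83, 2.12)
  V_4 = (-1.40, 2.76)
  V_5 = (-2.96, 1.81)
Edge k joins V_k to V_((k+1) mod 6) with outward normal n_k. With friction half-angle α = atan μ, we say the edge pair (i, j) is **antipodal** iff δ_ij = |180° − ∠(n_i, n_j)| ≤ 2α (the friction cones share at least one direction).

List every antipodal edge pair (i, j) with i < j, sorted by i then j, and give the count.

α = atan 0.7 = 34.99°;  2α = 69.98°
n_0 = (-0.9862, -0.1655)
n_1 = (-0.3464, -0.9381)
n_2 = (+0.9385, -0.3454)
n_3 = (+0.1496, +0.9887)
n_4 = (-0.5201, +0.8541)
n_5 = (-0.8830, +0.4694)
  (0,1): δ = 119.79°  ·
  (0,2): δ = 29.73°  ✓
  (0,3): δ = 71.87°  ·
  (0,4): δ = 111.81°  ·
  (0,5): δ = 142.48°  ·
  (1,2): δ = 89.94°  ·
  (1,3): δ = 11.66°  ✓
  (1,4): δ = 51.61°  ✓
  (1,5): δ = 82.27°  ·
  (2,3): δ = 78.40°  ·
  (2,4): δ = 38.46°  ✓
  (2,5): δ = 7.79°  ✓
  (3,4): δ = 140.06°  ·
  (3,5): δ = 109.39°  ·
  (4,5): δ = 149.34°  ·
antipodal pairs: 5

count = 5; pairs: (0,2), (1,3), (1,4), (2,4), (2,5)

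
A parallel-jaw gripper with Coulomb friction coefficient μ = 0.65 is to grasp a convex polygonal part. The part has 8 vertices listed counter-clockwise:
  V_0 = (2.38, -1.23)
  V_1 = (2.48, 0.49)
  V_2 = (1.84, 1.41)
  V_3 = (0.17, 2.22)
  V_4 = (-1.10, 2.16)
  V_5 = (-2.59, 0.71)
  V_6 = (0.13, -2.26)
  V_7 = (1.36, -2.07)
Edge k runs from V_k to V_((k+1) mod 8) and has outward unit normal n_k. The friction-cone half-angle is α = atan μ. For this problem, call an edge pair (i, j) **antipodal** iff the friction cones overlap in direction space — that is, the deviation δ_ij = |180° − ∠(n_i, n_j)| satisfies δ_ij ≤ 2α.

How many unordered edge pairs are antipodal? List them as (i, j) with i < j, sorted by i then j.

count = 12; pairs: (0,4), (0,5), (1,5), (1,6), (2,5), (2,6), (2,7), (3,5), (3,6), (3,7), (4,6), (4,7)

α = atan 0.65 = 33.02°;  2α = 66.05°
n_0 = (+0.9983, -0.0580)
n_1 = (+0.8209, +0.5711)
n_2 = (+0.4364, +0.8998)
n_3 = (-0.0472, +0.9989)
n_4 = (-0.6974, +0.7167)
n_5 = (-0.7375, -0.6754)
n_6 = (+0.1527, -0.9883)
n_7 = (+0.6357, -0.7719)
  (0,1): δ = 141.85°  ·
  (0,2): δ = 112.55°  ·
  (0,3): δ = 83.97°  ·
  (0,4): δ = 42.45°  ✓
  (0,5): δ = 45.81°  ✓
  (0,6): δ = 102.11°  ·
  (0,7): δ = 132.80°  ·
  (1,2): δ = 150.70°  ·
  (1,3): δ = 122.12°  ·
  (1,4): δ = 80.60°  ·
  (1,5): δ = 7.66°  ✓
  (1,6): δ = 63.96°  ✓
  (1,7): δ = 94.65°  ·
  (2,3): δ = 151.42°  ·
  (2,4): δ = 109.90°  ·
  (2,5): δ = 21.64°  ✓
  (2,6): δ = 34.66°  ✓
  (2,7): δ = 65.35°  ✓
  (3,4): δ = 138.48°  ·
  (3,5): δ = 50.22°  ✓
  (3,6): δ = 6.08°  ✓
  (3,7): δ = 36.77°  ✓
  (4,5): δ = 91.74°  ·
  (4,6): δ = 35.44°  ✓
  (4,7): δ = 4.75°  ✓
  (5,6): δ = 123.70°  ·
  (5,7): δ = 93.01°  ·
  (6,7): δ = 149.31°  ·
antipodal pairs: 12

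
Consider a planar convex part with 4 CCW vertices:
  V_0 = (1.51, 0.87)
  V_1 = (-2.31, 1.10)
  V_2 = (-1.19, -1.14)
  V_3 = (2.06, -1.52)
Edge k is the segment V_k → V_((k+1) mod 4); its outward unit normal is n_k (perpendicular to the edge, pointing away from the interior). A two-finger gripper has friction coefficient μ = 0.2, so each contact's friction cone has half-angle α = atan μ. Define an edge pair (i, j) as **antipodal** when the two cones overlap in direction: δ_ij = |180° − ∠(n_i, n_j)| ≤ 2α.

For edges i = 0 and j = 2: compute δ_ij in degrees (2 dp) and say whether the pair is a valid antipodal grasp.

α = atan 0.2 = 11.31°;  2α = 22.62°
edge 0: e_0 = (-3.82, +0.23);  n_0 = (+0.0601, +0.9982)
edge 2: e_2 = (+3.25, -0.38);  n_2 = (-0.1161, -0.9932)
∠(n_0, n_2) = 176.78°
δ = |180° − 176.78°| = 3.22°
3.22° ≤ 2α = 22.62°  →  valid

δ = 3.22°, valid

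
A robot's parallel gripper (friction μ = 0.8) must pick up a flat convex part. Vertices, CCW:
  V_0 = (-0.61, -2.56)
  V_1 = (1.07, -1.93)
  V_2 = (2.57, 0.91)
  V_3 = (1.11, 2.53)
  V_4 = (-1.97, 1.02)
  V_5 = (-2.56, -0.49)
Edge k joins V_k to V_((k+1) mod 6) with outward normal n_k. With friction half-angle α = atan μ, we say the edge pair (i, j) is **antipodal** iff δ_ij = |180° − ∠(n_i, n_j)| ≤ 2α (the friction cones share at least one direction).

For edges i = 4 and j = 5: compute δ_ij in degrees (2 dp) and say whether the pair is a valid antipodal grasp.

δ = 115.37°, invalid

α = atan 0.8 = 38.66°;  2α = 77.32°
edge 4: e_4 = (-0.59, -1.51);  n_4 = (-0.9314, +0.3639)
edge 5: e_5 = (+1.95, -2.07);  n_5 = (-0.7279, -0.6857)
∠(n_4, n_5) = 64.63°
δ = |180° − 64.63°| = 115.37°
115.37° > 2α = 77.32°  →  invalid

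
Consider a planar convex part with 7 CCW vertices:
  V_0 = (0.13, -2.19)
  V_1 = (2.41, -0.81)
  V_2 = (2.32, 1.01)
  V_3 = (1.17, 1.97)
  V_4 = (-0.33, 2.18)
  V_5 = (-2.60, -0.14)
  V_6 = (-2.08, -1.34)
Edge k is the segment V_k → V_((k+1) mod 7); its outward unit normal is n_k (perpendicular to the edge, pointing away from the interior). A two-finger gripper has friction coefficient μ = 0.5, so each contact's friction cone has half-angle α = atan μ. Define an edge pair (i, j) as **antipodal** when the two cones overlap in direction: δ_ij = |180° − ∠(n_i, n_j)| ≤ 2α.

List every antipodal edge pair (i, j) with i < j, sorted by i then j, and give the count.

α = atan 0.5 = 26.57°;  2α = 53.13°
n_0 = (+0.5178, -0.8555)
n_1 = (+0.9988, +0.0494)
n_2 = (+0.6408, +0.7677)
n_3 = (+0.1386, +0.9903)
n_4 = (-0.7148, +0.6994)
n_5 = (-0.9176, -0.3976)
n_6 = (-0.3590, -0.9333)
  (0,1): δ = 118.35°  ·
  (0,2): δ = 71.04°  ·
  (0,3): δ = 39.15°  ✓
  (0,4): δ = 14.44°  ✓
  (0,5): δ = 82.24°  ·
  (0,6): δ = 127.78°  ·
  (1,2): δ = 132.69°  ·
  (1,3): δ = 100.80°  ·
  (1,4): δ = 47.21°  ✓
  (1,5): δ = 20.60°  ✓
  (1,6): δ = 66.13°  ·
  (2,3): δ = 148.12°  ·
  (2,4): δ = 94.52°  ·
  (2,5): δ = 26.72°  ✓
  (2,6): δ = 18.82°  ✓
  (3,4): δ = 126.41°  ·
  (3,5): δ = 58.60°  ·
  (3,6): δ = 13.07°  ✓
  (4,5): δ = 112.20°  ·
  (4,6): δ = 66.66°  ·
  (5,6): δ = 134.47°  ·
antipodal pairs: 7

count = 7; pairs: (0,3), (0,4), (1,4), (1,5), (2,5), (2,6), (3,6)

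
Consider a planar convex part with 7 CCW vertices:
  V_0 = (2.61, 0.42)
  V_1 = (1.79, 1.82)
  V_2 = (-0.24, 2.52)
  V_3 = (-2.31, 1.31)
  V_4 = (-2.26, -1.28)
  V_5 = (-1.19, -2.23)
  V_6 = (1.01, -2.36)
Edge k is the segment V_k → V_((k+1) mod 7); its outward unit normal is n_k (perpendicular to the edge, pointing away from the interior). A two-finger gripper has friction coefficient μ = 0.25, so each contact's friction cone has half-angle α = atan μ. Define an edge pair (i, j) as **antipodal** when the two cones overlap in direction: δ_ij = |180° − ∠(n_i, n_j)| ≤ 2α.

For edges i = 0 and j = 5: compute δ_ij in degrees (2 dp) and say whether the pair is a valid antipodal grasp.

α = atan 0.25 = 14.04°;  2α = 28.07°
edge 0: e_0 = (-0.82, +1.40);  n_0 = (+0.8629, +0.5054)
edge 5: e_5 = (+2.20, -0.13);  n_5 = (-0.0590, -0.9983)
∠(n_0, n_5) = 123.74°
δ = |180° − 123.74°| = 56.26°
56.26° > 2α = 28.07°  →  invalid

δ = 56.26°, invalid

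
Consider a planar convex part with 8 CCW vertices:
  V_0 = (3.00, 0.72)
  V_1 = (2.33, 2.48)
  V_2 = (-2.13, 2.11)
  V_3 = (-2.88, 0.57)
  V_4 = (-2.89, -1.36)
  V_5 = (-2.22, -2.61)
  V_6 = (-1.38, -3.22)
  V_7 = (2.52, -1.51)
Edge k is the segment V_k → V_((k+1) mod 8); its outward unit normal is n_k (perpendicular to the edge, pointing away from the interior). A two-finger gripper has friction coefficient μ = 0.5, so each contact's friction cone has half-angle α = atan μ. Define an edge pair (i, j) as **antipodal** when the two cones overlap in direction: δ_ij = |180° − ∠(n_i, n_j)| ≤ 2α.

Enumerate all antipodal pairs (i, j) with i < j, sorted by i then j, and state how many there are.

count = 10; pairs: (0,2), (0,3), (0,4), (0,5), (1,5), (1,6), (2,6), (2,7), (3,7), (4,7)

α = atan 0.5 = 26.57°;  2α = 53.13°
n_0 = (+0.9346, +0.3558)
n_1 = (-0.0827, +0.9966)
n_2 = (-0.8990, +0.4378)
n_3 = (-1.0000, +0.0052)
n_4 = (-0.8814, -0.4724)
n_5 = (-0.5876, -0.8092)
n_6 = (+0.4016, -0.9158)
n_7 = (+0.9776, -0.2104)
  (0,1): δ = 106.10°  ·
  (0,2): δ = 46.81°  ✓
  (0,3): δ = 21.14°  ✓
  (0,4): δ = 7.35°  ✓
  (0,5): δ = 33.17°  ✓
  (0,6): δ = 92.83°  ·
  (0,7): δ = 147.01°  ·
  (1,2): δ = 120.71°  ·
  (1,3): δ = 95.04°  ·
  (1,4): δ = 66.55°  ·
  (1,5): δ = 40.73°  ✓
  (1,6): δ = 18.93°  ✓
  (1,7): δ = 73.11°  ·
  (2,3): δ = 154.33°  ·
  (2,4): δ = 125.84°  ·
  (2,5): δ = 100.02°  ·
  (2,6): δ = 40.36°  ✓
  (2,7): δ = 13.82°  ✓
  (3,4): δ = 151.51°  ·
  (3,5): δ = 125.69°  ·
  (3,6): δ = 66.03°  ·
  (3,7): δ = 11.85°  ✓
  (4,5): δ = 154.18°  ·
  (4,6): δ = 94.52°  ·
  (4,7): δ = 40.34°  ✓
  (5,6): δ = 120.34°  ·
  (5,7): δ = 66.16°  ·
  (6,7): δ = 125.82°  ·
antipodal pairs: 10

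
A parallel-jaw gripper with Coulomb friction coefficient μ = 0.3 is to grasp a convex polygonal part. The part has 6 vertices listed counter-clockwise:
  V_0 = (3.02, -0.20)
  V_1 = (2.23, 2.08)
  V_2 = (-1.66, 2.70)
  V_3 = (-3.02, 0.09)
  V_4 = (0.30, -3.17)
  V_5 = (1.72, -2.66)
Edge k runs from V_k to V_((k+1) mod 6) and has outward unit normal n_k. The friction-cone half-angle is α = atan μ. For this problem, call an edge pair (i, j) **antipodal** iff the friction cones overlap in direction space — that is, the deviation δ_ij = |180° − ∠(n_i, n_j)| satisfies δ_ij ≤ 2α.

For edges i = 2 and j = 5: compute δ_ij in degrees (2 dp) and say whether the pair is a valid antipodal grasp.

δ = 0.33°, valid

α = atan 0.3 = 16.70°;  2α = 33.40°
edge 2: e_2 = (-1.36, -2.61);  n_2 = (-0.8868, +0.4621)
edge 5: e_5 = (+1.30, +2.46);  n_5 = (+0.8841, -0.4672)
∠(n_2, n_5) = 179.67°
δ = |180° − 179.67°| = 0.33°
0.33° ≤ 2α = 33.40°  →  valid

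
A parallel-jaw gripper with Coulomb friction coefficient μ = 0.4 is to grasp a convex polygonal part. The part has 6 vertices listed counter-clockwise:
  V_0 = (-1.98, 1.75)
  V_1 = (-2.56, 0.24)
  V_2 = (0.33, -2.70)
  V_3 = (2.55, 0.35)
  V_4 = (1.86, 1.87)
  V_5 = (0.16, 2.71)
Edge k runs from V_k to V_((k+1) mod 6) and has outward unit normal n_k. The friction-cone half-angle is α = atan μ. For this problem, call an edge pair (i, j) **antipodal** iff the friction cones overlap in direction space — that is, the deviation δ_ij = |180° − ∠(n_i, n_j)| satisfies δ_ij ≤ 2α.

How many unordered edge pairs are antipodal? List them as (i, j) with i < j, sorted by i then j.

count = 4; pairs: (0,2), (1,3), (1,4), (2,5)

α = atan 0.4 = 21.80°;  2α = 43.60°
n_0 = (-0.9335, +0.3586)
n_1 = (-0.7131, -0.7010)
n_2 = (+0.8085, -0.5885)
n_3 = (+0.9106, +0.4134)
n_4 = (+0.4430, +0.8965)
n_5 = (-0.4093, +0.9124)
  (0,1): δ = 114.48°  ·
  (0,2): δ = 15.04°  ✓
  (0,3): δ = 45.43°  ·
  (0,4): δ = 84.72°  ·
  (0,5): δ = 135.17°  ·
  (1,2): δ = 80.56°  ·
  (1,3): δ = 20.09°  ✓
  (1,4): δ = 19.20°  ✓
  (1,5): δ = 69.65°  ·
  (2,3): δ = 119.53°  ·
  (2,4): δ = 80.25°  ·
  (2,5): δ = 29.79°  ✓
  (3,4): δ = 140.71°  ·
  (3,5): δ = 90.25°  ·
  (4,5): δ = 129.54°  ·
antipodal pairs: 4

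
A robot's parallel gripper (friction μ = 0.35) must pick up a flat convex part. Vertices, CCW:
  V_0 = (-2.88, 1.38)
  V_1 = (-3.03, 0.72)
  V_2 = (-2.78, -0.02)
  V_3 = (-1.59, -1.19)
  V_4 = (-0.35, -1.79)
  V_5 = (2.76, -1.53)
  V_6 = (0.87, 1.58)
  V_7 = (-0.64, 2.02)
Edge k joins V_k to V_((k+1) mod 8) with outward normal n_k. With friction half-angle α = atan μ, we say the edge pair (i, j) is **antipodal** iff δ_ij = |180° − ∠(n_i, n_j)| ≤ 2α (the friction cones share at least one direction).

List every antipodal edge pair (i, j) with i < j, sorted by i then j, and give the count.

count = 7; pairs: (1,5), (2,5), (2,6), (3,5), (3,6), (4,6), (4,7)

α = atan 0.35 = 19.29°;  2α = 38.58°
n_0 = (-0.9751, +0.2216)
n_1 = (-0.9474, -0.3201)
n_2 = (-0.7011, -0.7131)
n_3 = (-0.4356, -0.9002)
n_4 = (+0.0833, -0.9965)
n_5 = (+0.8546, +0.5193)
n_6 = (+0.2798, +0.9601)
n_7 = (-0.2747, +0.9615)
  (0,1): δ = 148.53°  ·
  (0,2): δ = 121.71°  ·
  (0,3): δ = 103.02°  ·
  (0,4): δ = 72.42°  ·
  (0,5): δ = 44.09°  ·
  (0,6): δ = 86.56°  ·
  (0,7): δ = 118.75°  ·
  (1,2): δ = 153.18°  ·
  (1,3): δ = 134.49°  ·
  (1,4): δ = 103.89°  ·
  (1,5): δ = 12.62°  ✓
  (1,6): δ = 55.09°  ·
  (1,7): δ = 87.28°  ·
  (2,3): δ = 161.31°  ·
  (2,4): δ = 130.71°  ·
  (2,5): δ = 14.20°  ✓
  (2,6): δ = 28.27°  ✓
  (2,7): δ = 60.46°  ·
  (3,4): δ = 149.40°  ·
  (3,5): δ = 32.89°  ✓
  (3,6): δ = 9.58°  ✓
  (3,7): δ = 41.77°  ·
  (4,5): δ = 63.49°  ·
  (4,6): δ = 21.02°  ✓
  (4,7): δ = 11.17°  ✓
  (5,6): δ = 137.53°  ·
  (5,7): δ = 105.34°  ·
  (6,7): δ = 147.81°  ·
antipodal pairs: 7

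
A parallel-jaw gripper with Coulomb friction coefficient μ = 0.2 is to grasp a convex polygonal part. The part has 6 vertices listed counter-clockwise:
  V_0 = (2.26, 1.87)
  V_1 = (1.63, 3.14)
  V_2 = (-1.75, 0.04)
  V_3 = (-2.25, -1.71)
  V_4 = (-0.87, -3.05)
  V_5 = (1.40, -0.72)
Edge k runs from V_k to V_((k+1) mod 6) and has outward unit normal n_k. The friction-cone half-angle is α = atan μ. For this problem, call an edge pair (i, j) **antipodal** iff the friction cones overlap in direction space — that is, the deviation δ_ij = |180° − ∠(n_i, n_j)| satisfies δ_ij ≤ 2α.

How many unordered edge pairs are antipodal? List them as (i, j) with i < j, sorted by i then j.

count = 3; pairs: (0,3), (1,4), (2,5)

α = atan 0.2 = 11.31°;  2α = 22.62°
n_0 = (+0.8958, +0.4444)
n_1 = (-0.6759, +0.7370)
n_2 = (-0.9615, +0.2747)
n_3 = (-0.6966, -0.7174)
n_4 = (+0.7163, -0.6978)
n_5 = (+0.9490, -0.3151)
  (0,1): δ = 73.86°  ·
  (0,2): δ = 42.33°  ·
  (0,3): δ = 19.46°  ✓
  (0,4): δ = 109.36°  ·
  (0,5): δ = 135.25°  ·
  (1,2): δ = 148.47°  ·
  (1,3): δ = 86.68°  ·
  (1,4): δ = 3.22°  ✓
  (1,5): δ = 29.11°  ·
  (2,3): δ = 118.21°  ·
  (2,4): δ = 28.31°  ·
  (2,5): δ = 2.42°  ✓
  (3,4): δ = 90.10°  ·
  (3,5): δ = 64.21°  ·
  (4,5): δ = 154.12°  ·
antipodal pairs: 3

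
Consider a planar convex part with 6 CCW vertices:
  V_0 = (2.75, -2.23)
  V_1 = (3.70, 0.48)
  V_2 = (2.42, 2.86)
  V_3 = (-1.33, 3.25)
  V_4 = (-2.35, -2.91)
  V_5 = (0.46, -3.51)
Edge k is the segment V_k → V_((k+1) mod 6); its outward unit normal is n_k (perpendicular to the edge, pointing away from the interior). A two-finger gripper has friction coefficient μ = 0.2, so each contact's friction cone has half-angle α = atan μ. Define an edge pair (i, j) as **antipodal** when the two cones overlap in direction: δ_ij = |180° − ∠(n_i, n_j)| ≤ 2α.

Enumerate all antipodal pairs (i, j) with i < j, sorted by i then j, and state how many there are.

α = atan 0.2 = 11.31°;  2α = 22.62°
n_0 = (+0.9437, -0.3308)
n_1 = (+0.8807, +0.4737)
n_2 = (+0.1034, +0.9946)
n_3 = (-0.9866, +0.1634)
n_4 = (-0.2088, -0.9780)
n_5 = (+0.4879, -0.8729)
  (0,1): δ = 132.41°  ·
  (0,2): δ = 76.62°  ·
  (0,3): δ = 9.92°  ✓
  (0,4): δ = 97.27°  ·
  (0,5): δ = 138.52°  ·
  (1,2): δ = 124.21°  ·
  (1,3): δ = 37.67°  ·
  (1,4): δ = 49.67°  ·
  (1,5): δ = 90.93°  ·
  (2,3): δ = 93.46°  ·
  (2,4): δ = 6.12°  ✓
  (2,5): δ = 35.14°  ·
  (3,4): δ = 92.65°  ·
  (3,5): δ = 51.39°  ·
  (4,5): δ = 138.74°  ·
antipodal pairs: 2

count = 2; pairs: (0,3), (2,4)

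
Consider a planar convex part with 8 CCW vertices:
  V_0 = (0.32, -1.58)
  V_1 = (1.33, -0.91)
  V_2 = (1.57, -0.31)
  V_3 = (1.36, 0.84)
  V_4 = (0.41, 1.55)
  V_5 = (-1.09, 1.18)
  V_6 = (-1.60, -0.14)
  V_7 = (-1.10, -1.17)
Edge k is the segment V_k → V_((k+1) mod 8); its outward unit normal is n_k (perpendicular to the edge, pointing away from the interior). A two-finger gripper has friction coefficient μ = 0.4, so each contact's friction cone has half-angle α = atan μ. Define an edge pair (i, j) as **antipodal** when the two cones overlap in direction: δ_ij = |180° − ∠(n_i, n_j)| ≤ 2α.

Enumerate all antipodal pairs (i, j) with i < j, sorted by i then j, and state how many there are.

α = atan 0.4 = 21.80°;  2α = 43.60°
n_0 = (+0.5528, -0.8333)
n_1 = (+0.9285, -0.3714)
n_2 = (+0.9837, +0.1796)
n_3 = (+0.5987, +0.8010)
n_4 = (-0.2395, +0.9709)
n_5 = (-0.9328, +0.3604)
n_6 = (-0.8996, -0.4367)
n_7 = (-0.2774, -0.9608)
  (0,1): δ = 145.36°  ·
  (0,2): δ = 113.21°  ·
  (0,3): δ = 70.33°  ·
  (0,4): δ = 19.70°  ✓
  (0,5): δ = 35.32°  ✓
  (0,6): δ = 82.33°  ·
  (0,7): δ = 130.34°  ·
  (1,2): δ = 147.85°  ·
  (1,3): δ = 104.97°  ·
  (1,4): δ = 54.34°  ·
  (1,5): δ = 0.68°  ✓
  (1,6): δ = 47.70°  ·
  (1,7): δ = 95.70°  ·
  (2,3): δ = 137.12°  ·
  (2,4): δ = 86.49°  ·
  (2,5): δ = 31.47°  ✓
  (2,6): δ = 15.54°  ✓
  (2,7): δ = 63.55°  ·
  (3,4): δ = 129.37°  ·
  (3,5): δ = 74.35°  ·
  (3,6): δ = 27.33°  ✓
  (3,7): δ = 20.67°  ✓
  (4,5): δ = 124.98°  ·
  (4,6): δ = 77.96°  ·
  (4,7): δ = 29.96°  ✓
  (5,6): δ = 132.98°  ·
  (5,7): δ = 84.98°  ·
  (6,7): δ = 132.00°  ·
antipodal pairs: 8

count = 8; pairs: (0,4), (0,5), (1,5), (2,5), (2,6), (3,6), (3,7), (4,7)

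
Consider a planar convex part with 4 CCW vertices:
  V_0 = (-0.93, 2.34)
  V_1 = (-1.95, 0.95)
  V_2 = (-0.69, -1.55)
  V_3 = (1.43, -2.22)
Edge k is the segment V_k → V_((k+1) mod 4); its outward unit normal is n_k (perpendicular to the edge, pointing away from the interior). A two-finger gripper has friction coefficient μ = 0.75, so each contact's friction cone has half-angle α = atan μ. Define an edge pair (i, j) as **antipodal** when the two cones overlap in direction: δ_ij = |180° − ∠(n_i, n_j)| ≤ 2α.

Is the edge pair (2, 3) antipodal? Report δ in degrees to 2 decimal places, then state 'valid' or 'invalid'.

α = atan 0.75 = 36.87°;  2α = 73.74°
edge 2: e_2 = (+2.12, -0.67);  n_2 = (-0.3013, -0.9535)
edge 3: e_3 = (-2.36, +4.56);  n_3 = (+0.8881, +0.4596)
∠(n_2, n_3) = 134.90°
δ = |180° − 134.90°| = 45.10°
45.10° ≤ 2α = 73.74°  →  valid

δ = 45.10°, valid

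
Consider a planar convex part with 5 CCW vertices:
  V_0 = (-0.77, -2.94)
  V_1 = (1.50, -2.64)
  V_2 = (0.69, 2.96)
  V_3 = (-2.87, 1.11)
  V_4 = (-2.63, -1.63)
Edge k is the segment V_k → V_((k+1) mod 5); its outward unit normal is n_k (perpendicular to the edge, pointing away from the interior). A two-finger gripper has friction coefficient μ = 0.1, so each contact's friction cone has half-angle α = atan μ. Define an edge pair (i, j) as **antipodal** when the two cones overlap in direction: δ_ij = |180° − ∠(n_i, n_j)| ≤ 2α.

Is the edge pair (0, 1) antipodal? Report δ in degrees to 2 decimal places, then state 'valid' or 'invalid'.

δ = 89.30°, invalid

α = atan 0.1 = 5.71°;  2α = 11.42°
edge 0: e_0 = (+2.27, +0.30);  n_0 = (+0.1310, -0.9914)
edge 1: e_1 = (-0.81, +5.60);  n_1 = (+0.9897, +0.1432)
∠(n_0, n_1) = 90.70°
δ = |180° − 90.70°| = 89.30°
89.30° > 2α = 11.42°  →  invalid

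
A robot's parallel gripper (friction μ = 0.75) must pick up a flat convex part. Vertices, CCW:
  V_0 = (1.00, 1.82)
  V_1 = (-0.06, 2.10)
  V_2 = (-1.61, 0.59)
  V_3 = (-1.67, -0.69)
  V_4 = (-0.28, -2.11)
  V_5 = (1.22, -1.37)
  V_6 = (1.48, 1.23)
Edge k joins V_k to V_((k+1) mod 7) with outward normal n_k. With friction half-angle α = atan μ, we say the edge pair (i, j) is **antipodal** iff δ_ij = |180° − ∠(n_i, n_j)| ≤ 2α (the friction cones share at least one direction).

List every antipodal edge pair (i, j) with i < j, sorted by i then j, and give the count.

count = 9; pairs: (0,3), (0,4), (1,4), (1,5), (2,4), (2,5), (2,6), (3,5), (3,6)

α = atan 0.75 = 36.87°;  2α = 73.74°
n_0 = (+0.2554, +0.9668)
n_1 = (-0.6978, +0.7163)
n_2 = (-0.9989, +0.0468)
n_3 = (-0.7146, -0.6995)
n_4 = (+0.4424, -0.8968)
n_5 = (+0.9950, -0.0995)
n_6 = (+0.7757, +0.6311)
  (0,1): δ = 120.95°  ·
  (0,2): δ = 77.89°  ·
  (0,3): δ = 30.81°  ✓
  (0,4): δ = 41.06°  ✓
  (0,5): δ = 99.09°  ·
  (0,6): δ = 143.93°  ·
  (1,2): δ = 136.93°  ·
  (1,3): δ = 89.86°  ·
  (1,4): δ = 17.99°  ✓
  (1,5): δ = 40.04°  ✓
  (1,6): δ = 84.88°  ·
  (2,3): δ = 132.93°  ·
  (2,4): δ = 61.06°  ✓
  (2,5): δ = 3.03°  ✓
  (2,6): δ = 41.81°  ✓
  (3,4): δ = 108.13°  ·
  (3,5): δ = 50.10°  ✓
  (3,6): δ = 5.26°  ✓
  (4,5): δ = 121.97°  ·
  (4,6): δ = 77.13°  ·
  (5,6): δ = 135.16°  ·
antipodal pairs: 9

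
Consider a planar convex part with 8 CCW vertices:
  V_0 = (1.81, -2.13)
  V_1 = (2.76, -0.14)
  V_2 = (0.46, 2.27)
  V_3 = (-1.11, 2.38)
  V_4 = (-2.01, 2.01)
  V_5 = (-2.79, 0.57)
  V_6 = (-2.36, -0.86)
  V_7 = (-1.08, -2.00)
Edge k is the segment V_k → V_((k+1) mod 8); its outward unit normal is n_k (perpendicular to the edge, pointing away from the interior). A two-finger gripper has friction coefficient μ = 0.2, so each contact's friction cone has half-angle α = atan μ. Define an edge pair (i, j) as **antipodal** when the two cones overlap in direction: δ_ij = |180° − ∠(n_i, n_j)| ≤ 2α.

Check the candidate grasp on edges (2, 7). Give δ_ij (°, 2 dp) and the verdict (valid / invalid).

α = atan 0.2 = 11.31°;  2α = 22.62°
edge 2: e_2 = (-1.57, +0.11);  n_2 = (+0.0699, +0.9976)
edge 7: e_7 = (+2.89, -0.13);  n_7 = (-0.0449, -0.9990)
∠(n_2, n_7) = 178.57°
δ = |180° − 178.57°| = 1.43°
1.43° ≤ 2α = 22.62°  →  valid

δ = 1.43°, valid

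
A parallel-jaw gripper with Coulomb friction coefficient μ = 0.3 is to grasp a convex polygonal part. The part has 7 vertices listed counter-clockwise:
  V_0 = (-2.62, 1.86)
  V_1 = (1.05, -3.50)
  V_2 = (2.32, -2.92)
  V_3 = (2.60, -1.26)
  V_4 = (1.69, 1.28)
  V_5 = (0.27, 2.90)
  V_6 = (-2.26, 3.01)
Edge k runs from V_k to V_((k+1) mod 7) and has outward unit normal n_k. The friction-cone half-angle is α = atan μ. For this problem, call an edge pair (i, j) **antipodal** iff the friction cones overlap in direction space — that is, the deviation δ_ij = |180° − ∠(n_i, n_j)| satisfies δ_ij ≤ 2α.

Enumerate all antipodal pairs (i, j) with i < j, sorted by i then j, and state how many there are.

α = atan 0.3 = 16.70°;  2α = 33.40°
n_0 = (-0.8251, -0.5650)
n_1 = (+0.4154, -0.9096)
n_2 = (+0.9861, -0.1663)
n_3 = (+0.9414, +0.3373)
n_4 = (+0.7520, +0.6592)
n_5 = (+0.0434, +0.9991)
n_6 = (-0.9543, +0.2987)
  (0,1): δ = 99.85°  ·
  (0,2): δ = 43.97°  ·
  (0,3): δ = 14.69°  ✓
  (0,4): δ = 6.84°  ✓
  (0,5): δ = 53.11°  ·
  (0,6): δ = 128.22°  ·
  (1,2): δ = 124.12°  ·
  (1,3): δ = 94.83°  ·
  (1,4): δ = 73.31°  ·
  (1,5): δ = 27.04°  ✓
  (1,6): δ = 48.07°  ·
  (2,3): δ = 150.71°  ·
  (2,4): δ = 129.19°  ·
  (2,5): δ = 82.92°  ·
  (2,6): δ = 7.81°  ✓
  (3,4): δ = 158.47°  ·
  (3,5): δ = 112.20°  ·
  (3,6): δ = 37.09°  ·
  (4,5): δ = 133.73°  ·
  (4,6): δ = 58.62°  ·
  (5,6): δ = 104.89°  ·
antipodal pairs: 4

count = 4; pairs: (0,3), (0,4), (1,5), (2,6)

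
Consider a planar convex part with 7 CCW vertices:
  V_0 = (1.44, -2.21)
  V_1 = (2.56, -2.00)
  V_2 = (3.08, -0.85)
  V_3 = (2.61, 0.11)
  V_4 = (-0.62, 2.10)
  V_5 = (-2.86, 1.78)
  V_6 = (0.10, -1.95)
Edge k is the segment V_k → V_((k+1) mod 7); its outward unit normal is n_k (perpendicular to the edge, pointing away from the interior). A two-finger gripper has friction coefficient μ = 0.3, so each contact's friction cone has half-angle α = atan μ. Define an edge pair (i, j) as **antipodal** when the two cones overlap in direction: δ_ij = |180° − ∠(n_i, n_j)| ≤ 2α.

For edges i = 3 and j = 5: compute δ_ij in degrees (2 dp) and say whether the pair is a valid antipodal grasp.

α = atan 0.3 = 16.70°;  2α = 33.40°
edge 3: e_3 = (-3.23, +1.99);  n_3 = (+0.5245, +0.8514)
edge 5: e_5 = (+2.96, -3.73);  n_5 = (-0.7833, -0.6216)
∠(n_3, n_5) = 160.07°
δ = |180° − 160.07°| = 19.93°
19.93° ≤ 2α = 33.40°  →  valid

δ = 19.93°, valid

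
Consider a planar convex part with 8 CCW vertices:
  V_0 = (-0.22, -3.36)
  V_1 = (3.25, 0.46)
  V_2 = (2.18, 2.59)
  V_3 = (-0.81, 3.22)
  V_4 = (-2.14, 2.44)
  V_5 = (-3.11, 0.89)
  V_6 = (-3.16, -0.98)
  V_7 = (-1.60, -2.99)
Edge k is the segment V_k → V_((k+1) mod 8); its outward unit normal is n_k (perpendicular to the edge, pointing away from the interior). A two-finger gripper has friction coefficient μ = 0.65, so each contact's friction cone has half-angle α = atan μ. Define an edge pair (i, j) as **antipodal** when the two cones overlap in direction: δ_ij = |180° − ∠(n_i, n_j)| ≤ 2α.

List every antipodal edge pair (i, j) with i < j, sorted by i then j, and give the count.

count = 11; pairs: (0,2), (0,3), (0,4), (0,5), (1,4), (1,5), (1,6), (1,7), (2,6), (2,7), (3,7)

α = atan 0.65 = 33.02°;  2α = 66.05°
n_0 = (+0.7402, -0.6724)
n_1 = (+0.8936, +0.4489)
n_2 = (+0.2062, +0.9785)
n_3 = (-0.5059, +0.8626)
n_4 = (-0.8477, +0.5305)
n_5 = (-0.9996, +0.0267)
n_6 = (-0.7900, -0.6131)
n_7 = (-0.2590, -0.9659)
  (0,1): δ = 111.08°  ·
  (0,2): δ = 59.65°  ✓
  (0,3): δ = 17.36°  ✓
  (0,4): δ = 10.21°  ✓
  (0,5): δ = 40.72°  ✓
  (0,6): δ = 80.07°  ·
  (0,7): δ = 117.24°  ·
  (1,2): δ = 128.57°  ·
  (1,3): δ = 86.28°  ·
  (1,4): δ = 58.71°  ✓
  (1,5): δ = 28.20°  ✓
  (1,6): δ = 11.14°  ✓
  (1,7): δ = 48.32°  ✓
  (2,3): δ = 137.71°  ·
  (2,4): δ = 110.14°  ·
  (2,5): δ = 79.63°  ·
  (2,6): δ = 40.29°  ✓
  (2,7): δ = 3.11°  ✓
  (3,4): δ = 152.43°  ·
  (3,5): δ = 121.92°  ·
  (3,6): δ = 82.57°  ·
  (3,7): δ = 45.40°  ✓
  (4,5): δ = 149.49°  ·
  (4,6): δ = 110.15°  ·
  (4,7): δ = 72.97°  ·
  (5,6): δ = 140.65°  ·
  (5,7): δ = 103.48°  ·
  (6,7): δ = 142.82°  ·
antipodal pairs: 11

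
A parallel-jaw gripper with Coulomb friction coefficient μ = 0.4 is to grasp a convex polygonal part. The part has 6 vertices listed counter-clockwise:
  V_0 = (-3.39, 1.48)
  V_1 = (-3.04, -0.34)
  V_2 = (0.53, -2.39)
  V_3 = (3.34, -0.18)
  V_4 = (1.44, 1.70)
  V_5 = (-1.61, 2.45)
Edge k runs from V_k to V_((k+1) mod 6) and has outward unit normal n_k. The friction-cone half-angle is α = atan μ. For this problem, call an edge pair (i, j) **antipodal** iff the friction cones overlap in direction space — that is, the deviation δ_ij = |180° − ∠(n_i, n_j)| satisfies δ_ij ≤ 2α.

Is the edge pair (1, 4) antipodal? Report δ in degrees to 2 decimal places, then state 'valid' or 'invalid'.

α = atan 0.4 = 21.80°;  2α = 43.60°
edge 1: e_1 = (+3.57, -2.05);  n_1 = (-0.4980, -0.8672)
edge 4: e_4 = (-3.05, +0.75);  n_4 = (+0.2388, +0.9711)
∠(n_1, n_4) = 163.95°
δ = |180° − 163.95°| = 16.05°
16.05° ≤ 2α = 43.60°  →  valid

δ = 16.05°, valid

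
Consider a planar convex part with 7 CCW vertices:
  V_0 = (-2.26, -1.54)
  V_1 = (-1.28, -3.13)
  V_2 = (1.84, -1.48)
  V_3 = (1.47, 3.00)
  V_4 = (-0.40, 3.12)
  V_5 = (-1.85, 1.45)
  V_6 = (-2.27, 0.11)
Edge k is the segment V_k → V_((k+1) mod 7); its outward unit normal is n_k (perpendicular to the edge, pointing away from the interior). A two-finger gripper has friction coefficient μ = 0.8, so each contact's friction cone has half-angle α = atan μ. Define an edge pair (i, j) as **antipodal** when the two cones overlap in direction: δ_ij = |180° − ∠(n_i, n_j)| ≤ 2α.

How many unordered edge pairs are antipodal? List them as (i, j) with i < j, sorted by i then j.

count = 9; pairs: (0,2), (0,3), (1,3), (1,4), (1,5), (1,6), (2,4), (2,5), (2,6)

α = atan 0.8 = 38.66°;  2α = 77.32°
n_0 = (-0.8513, -0.5247)
n_1 = (+0.4675, -0.8840)
n_2 = (+0.9966, +0.0823)
n_3 = (+0.0640, +0.9979)
n_4 = (-0.7551, +0.6556)
n_5 = (-0.9542, +0.2991)
n_6 = (-1.0000, -0.0061)
  (0,1): δ = 93.78°  ·
  (0,2): δ = 26.93°  ✓
  (0,3): δ = 54.68°  ✓
  (0,4): δ = 107.39°  ·
  (0,5): δ = 130.95°  ·
  (0,6): δ = 148.70°  ·
  (1,2): δ = 113.15°  ·
  (1,3): δ = 31.54°  ✓
  (1,4): δ = 21.16°  ✓
  (1,5): δ = 44.73°  ✓
  (1,6): δ = 62.48°  ✓
  (2,3): δ = 98.39°  ·
  (2,4): δ = 45.69°  ✓
  (2,5): δ = 22.12°  ✓
  (2,6): δ = 4.37°  ✓
  (3,4): δ = 127.29°  ·
  (3,5): δ = 103.73°  ·
  (3,6): δ = 85.98°  ·
  (4,5): δ = 156.44°  ·
  (4,6): δ = 138.69°  ·
  (5,6): δ = 162.25°  ·
antipodal pairs: 9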